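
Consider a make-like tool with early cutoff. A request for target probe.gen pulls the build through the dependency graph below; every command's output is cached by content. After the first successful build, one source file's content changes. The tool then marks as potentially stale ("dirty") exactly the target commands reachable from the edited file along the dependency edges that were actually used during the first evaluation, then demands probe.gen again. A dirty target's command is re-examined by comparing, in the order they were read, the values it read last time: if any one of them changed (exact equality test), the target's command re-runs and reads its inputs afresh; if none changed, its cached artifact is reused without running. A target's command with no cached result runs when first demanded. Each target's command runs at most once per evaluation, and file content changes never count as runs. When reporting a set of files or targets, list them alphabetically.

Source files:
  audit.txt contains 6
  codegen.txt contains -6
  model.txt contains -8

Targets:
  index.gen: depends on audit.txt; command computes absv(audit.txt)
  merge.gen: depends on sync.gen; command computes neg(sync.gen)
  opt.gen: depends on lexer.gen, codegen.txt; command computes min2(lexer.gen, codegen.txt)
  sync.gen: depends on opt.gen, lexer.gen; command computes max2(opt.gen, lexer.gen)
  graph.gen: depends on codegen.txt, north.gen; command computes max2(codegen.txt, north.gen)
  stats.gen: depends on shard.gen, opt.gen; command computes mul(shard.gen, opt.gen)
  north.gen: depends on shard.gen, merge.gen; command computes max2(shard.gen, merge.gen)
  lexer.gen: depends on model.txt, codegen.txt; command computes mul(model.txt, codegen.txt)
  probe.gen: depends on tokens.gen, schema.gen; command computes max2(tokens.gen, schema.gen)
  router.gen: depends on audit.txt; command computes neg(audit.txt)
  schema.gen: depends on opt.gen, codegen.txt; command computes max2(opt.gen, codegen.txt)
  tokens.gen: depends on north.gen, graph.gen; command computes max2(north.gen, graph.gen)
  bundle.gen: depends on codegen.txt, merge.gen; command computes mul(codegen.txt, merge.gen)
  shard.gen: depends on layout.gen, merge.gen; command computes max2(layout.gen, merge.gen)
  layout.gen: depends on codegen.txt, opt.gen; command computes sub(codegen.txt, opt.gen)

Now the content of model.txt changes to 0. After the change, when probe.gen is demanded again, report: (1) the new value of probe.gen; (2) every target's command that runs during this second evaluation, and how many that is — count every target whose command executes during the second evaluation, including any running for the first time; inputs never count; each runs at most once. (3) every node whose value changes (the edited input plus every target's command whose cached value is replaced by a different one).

First demand of the output computes:
  lexer.gen = mul(-8, -6) = 48
  opt.gen = min2(48, -6) = -6
  layout.gen = sub(-6, -6) = 0
  schema.gen = max2(-6, -6) = -6
  sync.gen = max2(-6, 48) = 48
  merge.gen = neg(48) = -48
  shard.gen = max2(0, -48) = 0
  north.gen = max2(0, -48) = 0
  graph.gen = max2(-6, 0) = 0
  tokens.gen = max2(0, 0) = 0
  probe.gen = max2(0, -6) = 0

After the edit, cleaning proceeds:
  lexer.gen: a read changed (model.txt -8->0) — executes, giving 0.
  opt.gen: a read changed (lexer.gen 48->0) — executes, giving -6 — identical to its old value.
  layout.gen: dirty, but its reads are unchanged (codegen.txt unchanged, opt.gen unchanged); cached 0 stands.
  schema.gen: dirty, but its reads are unchanged (opt.gen unchanged, codegen.txt unchanged); cached -6 stands.
  sync.gen: a read changed (lexer.gen 48->0) — executes, giving 0.
  merge.gen: a read changed (sync.gen 48->0) — executes, giving 0.
  shard.gen: a read changed (merge.gen -48->0) — executes, giving 0 — identical to its old value.
  north.gen: a read changed (merge.gen -48->0) — executes, giving 0 — identical to its old value.
  graph.gen: dirty, but its reads are unchanged (codegen.txt unchanged, north.gen unchanged); cached 0 stands.
  tokens.gen: dirty, but its reads are unchanged (north.gen unchanged, graph.gen unchanged); cached 0 stands.
  probe.gen: dirty, but its reads are unchanged (tokens.gen unchanged, schema.gen unchanged); cached 0 stands.

Note where the cutoff bites: layout.gen is checked, finds nothing changed, and keeps its cache.

Demanding probe.gen again yields 0.
6 target commands run: lexer.gen, merge.gen, north.gen, opt.gen, shard.gen, sync.gen.
The nodes whose values change: lexer.gen, merge.gen, model.txt, sync.gen.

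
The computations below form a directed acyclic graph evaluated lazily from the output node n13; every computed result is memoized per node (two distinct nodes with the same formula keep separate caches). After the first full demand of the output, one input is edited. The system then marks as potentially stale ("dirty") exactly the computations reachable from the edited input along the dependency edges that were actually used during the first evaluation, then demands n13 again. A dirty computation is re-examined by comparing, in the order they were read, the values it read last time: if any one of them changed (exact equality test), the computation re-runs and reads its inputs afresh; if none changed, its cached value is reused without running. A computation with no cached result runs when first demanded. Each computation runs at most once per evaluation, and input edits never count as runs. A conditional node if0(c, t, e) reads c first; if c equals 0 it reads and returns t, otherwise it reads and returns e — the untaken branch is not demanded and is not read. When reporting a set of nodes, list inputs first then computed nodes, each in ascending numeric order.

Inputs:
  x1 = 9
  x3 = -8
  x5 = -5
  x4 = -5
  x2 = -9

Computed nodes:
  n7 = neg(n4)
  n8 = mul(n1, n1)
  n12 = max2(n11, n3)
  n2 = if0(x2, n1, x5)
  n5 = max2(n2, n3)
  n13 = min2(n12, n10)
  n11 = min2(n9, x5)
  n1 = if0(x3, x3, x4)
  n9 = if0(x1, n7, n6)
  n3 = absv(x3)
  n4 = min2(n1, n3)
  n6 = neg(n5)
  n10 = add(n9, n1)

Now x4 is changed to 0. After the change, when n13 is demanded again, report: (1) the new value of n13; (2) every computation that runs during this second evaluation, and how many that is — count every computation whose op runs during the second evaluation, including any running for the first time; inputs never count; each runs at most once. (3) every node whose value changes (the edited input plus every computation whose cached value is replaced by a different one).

Demanding n13 again yields -8.
3 computations run: n1, n10, n13.
The nodes whose values change: x4, n1, n10, n13.

First demand of the output computes:
  n1 = if0(x3=-8 -> else branch x4) = -5
  n2 = if0(x2=-9 -> else branch x5) = -5
  n3 = absv(-8) = 8
  n5 = max2(-5, 8) = 8
  n6 = neg(8) = -8
  n9 = if0(x1=9 -> else branch n6) = -8
  n10 = add(-8, -5) = -13
  n11 = min2(-8, -5) = -8
  n12 = max2(-8, 8) = 8
  n13 = min2(8, -13) = -13

After the edit, cleaning proceeds:
  n1: a read changed (x4 -5->0) — executes, giving 0.
  n10: a read changed (n1 -5->0) — executes, giving -8.
  n13: a read changed (n10 -13->-8) — executes, giving -8.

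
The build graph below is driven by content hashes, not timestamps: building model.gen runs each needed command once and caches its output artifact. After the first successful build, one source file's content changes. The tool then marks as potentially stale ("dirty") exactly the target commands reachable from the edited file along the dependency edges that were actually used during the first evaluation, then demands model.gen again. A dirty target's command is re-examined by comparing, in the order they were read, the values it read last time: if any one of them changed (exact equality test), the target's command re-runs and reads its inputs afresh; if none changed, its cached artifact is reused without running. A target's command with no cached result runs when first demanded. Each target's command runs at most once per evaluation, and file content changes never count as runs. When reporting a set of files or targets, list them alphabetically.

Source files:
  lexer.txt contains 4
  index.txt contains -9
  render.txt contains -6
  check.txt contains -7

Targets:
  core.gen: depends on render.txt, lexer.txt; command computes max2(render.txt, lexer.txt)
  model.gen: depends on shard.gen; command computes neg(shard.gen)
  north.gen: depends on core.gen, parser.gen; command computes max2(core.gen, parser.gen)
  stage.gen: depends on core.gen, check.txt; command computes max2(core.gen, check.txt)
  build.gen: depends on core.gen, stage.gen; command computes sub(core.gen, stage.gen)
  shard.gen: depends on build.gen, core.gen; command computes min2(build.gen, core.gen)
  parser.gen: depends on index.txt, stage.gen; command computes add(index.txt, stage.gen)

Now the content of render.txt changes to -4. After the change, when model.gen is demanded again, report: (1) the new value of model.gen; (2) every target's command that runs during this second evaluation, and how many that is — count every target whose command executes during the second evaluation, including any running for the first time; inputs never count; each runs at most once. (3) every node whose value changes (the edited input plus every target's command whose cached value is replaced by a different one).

Initial pass — values computed on the first demand:
  core.gen = max2(-6, 4) = 4
  stage.gen = max2(4, -7) = 4
  build.gen = sub(4, 4) = 0
  shard.gen = min2(0, 4) = 0
  model.gen = neg(0) = 0

Second demand — change propagation:
  core.gen: re-runs because render.txt -6->-4; new result 4 (unchanged).
  stage.gen: re-examined; everything it read last time is the same (core.gen unchanged, check.txt unchanged) — cache 4 kept, no run.
  build.gen: re-examined; everything it read last time is the same (core.gen unchanged, stage.gen unchanged) — cache 0 kept, no run.
  shard.gen: re-examined; everything it read last time is the same (build.gen unchanged, core.gen unchanged) — cache 0 kept, no run.
  model.gen: re-examined; everything it read last time is the same (shard.gen unchanged) — cache 0 kept, no run.

The important point: core.gen recomputes to an identical value, and the output ends up unchanged.

model.gen now evaluates to 0.
Run set: core.gen (1 run).
Changed values: render.txt.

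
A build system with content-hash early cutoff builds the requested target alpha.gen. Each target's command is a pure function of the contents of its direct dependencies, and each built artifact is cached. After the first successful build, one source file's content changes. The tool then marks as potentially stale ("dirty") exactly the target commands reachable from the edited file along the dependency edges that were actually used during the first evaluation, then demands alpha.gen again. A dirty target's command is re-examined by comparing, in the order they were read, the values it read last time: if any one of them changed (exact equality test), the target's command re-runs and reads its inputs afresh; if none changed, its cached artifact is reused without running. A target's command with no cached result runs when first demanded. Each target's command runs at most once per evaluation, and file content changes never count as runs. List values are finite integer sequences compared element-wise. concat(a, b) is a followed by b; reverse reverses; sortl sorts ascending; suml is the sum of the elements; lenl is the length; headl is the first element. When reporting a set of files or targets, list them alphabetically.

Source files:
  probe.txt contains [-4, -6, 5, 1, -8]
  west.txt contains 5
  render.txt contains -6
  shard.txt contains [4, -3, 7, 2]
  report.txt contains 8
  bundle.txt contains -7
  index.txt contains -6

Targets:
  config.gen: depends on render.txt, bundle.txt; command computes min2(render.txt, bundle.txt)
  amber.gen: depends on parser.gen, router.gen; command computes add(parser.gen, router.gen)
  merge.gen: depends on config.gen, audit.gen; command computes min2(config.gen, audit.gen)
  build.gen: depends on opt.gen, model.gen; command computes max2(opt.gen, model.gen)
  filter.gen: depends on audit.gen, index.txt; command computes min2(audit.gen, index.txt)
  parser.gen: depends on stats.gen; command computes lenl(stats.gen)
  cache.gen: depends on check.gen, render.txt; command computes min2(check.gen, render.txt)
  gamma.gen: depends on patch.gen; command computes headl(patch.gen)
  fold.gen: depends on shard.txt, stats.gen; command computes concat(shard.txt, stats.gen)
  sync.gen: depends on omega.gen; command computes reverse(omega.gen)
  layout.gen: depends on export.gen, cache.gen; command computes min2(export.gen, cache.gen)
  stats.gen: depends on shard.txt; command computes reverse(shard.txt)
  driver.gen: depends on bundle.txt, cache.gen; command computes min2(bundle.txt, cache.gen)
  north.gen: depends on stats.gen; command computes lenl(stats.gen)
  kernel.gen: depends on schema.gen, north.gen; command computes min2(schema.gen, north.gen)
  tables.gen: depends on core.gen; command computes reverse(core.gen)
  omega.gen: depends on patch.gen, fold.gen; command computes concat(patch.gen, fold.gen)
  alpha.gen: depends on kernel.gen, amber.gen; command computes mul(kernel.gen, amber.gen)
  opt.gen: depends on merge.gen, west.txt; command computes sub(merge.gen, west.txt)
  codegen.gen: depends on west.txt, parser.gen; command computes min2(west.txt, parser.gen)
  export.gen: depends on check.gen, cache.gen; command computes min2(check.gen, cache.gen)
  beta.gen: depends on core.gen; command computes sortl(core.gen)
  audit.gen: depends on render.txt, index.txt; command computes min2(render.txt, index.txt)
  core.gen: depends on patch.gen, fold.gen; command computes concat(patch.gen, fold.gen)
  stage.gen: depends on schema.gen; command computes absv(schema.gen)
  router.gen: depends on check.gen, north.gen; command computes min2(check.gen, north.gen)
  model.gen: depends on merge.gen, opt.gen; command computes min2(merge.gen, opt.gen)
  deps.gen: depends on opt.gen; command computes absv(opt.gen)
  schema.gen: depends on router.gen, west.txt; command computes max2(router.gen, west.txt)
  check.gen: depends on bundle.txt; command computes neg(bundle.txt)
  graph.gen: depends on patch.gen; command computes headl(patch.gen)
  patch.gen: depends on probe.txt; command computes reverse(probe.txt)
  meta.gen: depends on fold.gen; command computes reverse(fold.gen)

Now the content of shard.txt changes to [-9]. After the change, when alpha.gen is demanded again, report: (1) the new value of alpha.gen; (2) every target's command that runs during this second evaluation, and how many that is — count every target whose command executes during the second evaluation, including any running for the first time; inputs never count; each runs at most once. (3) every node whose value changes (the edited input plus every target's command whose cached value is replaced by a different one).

New value of alpha.gen: 2.
Target commands that run: alpha.gen, amber.gen, kernel.gen, north.gen, parser.gen, router.gen, schema.gen, stats.gen — 8 in total.
Values that change: alpha.gen, amber.gen, kernel.gen, north.gen, parser.gen, router.gen, shard.txt, stats.gen.

First evaluation (everything demanded from the output):
  check.gen = neg(-7) = 7
  stats.gen = reverse([4, -3, 7, 2]) = [2, 7, -3, 4]
  north.gen = lenl([2, 7, -3, 4]) = 4
  parser.gen = lenl([2, 7, -3, 4]) = 4
  router.gen = min2(7, 4) = 4
  amber.gen = add(4, 4) = 8
  schema.gen = max2(4, 5) = 5
  kernel.gen = min2(5, 4) = 4
  alpha.gen = mul(4, 8) = 32

Propagation after the edit:
  stats.gen: runs — shard.txt [4, -3, 7, 2]->[-9]; result [-9].
  north.gen: runs — stats.gen [2, 7, -3, 4]->[-9]; result 1.
  parser.gen: runs — stats.gen [2, 7, -3, 4]->[-9]; result 1.
  router.gen: runs — north.gen 4->1; result 1.
  amber.gen: runs — parser.gen 4->1; router.gen 4->1; result 2.
  schema.gen: runs — router.gen 4->1; result 5 (same value as before).
  kernel.gen: runs — north.gen 4->1; result 1.
  alpha.gen: runs — kernel.gen 4->1; amber.gen 8->2; result 2.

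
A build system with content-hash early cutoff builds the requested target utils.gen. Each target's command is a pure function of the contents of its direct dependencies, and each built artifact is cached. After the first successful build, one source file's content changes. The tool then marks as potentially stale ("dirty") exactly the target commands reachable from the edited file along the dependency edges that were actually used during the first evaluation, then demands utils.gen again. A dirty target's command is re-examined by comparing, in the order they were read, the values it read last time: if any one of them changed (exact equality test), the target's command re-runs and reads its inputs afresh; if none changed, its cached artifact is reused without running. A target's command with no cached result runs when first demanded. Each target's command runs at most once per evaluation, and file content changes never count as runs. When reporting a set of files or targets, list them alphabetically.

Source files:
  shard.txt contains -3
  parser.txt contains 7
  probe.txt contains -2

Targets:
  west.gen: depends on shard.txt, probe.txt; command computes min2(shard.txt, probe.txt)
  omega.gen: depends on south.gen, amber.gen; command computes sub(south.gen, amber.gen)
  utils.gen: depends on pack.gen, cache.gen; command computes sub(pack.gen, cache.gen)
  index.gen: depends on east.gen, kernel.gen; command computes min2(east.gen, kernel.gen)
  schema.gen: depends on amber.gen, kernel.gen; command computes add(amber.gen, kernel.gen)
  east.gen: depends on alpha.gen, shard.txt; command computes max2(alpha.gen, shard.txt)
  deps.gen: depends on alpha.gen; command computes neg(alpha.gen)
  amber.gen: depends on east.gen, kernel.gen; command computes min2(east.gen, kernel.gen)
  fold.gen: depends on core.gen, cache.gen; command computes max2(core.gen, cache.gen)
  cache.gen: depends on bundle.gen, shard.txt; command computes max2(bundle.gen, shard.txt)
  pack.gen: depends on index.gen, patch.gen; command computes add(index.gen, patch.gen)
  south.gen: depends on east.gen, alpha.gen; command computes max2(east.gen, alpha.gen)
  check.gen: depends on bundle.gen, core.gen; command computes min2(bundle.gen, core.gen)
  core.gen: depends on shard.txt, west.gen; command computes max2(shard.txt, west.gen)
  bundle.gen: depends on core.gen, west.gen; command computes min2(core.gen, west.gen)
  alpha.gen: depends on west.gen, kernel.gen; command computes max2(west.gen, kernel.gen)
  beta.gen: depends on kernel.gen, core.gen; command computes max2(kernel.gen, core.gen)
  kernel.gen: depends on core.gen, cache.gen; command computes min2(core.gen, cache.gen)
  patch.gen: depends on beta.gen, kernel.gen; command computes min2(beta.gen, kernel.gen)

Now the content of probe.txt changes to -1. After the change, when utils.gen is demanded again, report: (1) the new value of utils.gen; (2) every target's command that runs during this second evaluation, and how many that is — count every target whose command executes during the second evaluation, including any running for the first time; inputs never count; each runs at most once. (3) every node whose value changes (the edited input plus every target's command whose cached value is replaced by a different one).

First evaluation (everything demanded from the output):
  west.gen = min2(-3, -2) = -3
  core.gen = max2(-3, -3) = -3
  bundle.gen = min2(-3, -3) = -3
  cache.gen = max2(-3, -3) = -3
  kernel.gen = min2(-3, -3) = -3
  alpha.gen = max2(-3, -3) = -3
  beta.gen = max2(-3, -3) = -3
  east.gen = max2(-3, -3) = -3
  index.gen = min2(-3, -3) = -3
  patch.gen = min2(-3, -3) = -3
  pack.gen = add(-3, -3) = -6
  utils.gen = sub(-6, -3) = -3

Propagation after the edit:
  west.gen: runs — probe.txt -2->-1; result -3 (same value as before).
  core.gen: checked — values it read are unchanged (shard.txt unchanged, west.gen unchanged); reused cached -3 without running.
  bundle.gen: checked — values it read are unchanged (core.gen unchanged, west.gen unchanged); reused cached -3 without running.
  cache.gen: checked — values it read are unchanged (bundle.gen unchanged, shard.txt unchanged); reused cached -3 without running.
  kernel.gen: checked — values it read are unchanged (core.gen unchanged, cache.gen unchanged); reused cached -3 without running.
  alpha.gen: checked — values it read are unchanged (west.gen unchanged, kernel.gen unchanged); reused cached -3 without running.
  beta.gen: checked — values it read are unchanged (kernel.gen unchanged, core.gen unchanged); reused cached -3 without running.
  east.gen: checked — values it read are unchanged (alpha.gen unchanged, shard.txt unchanged); reused cached -3 without running.
  index.gen: checked — values it read are unchanged (east.gen unchanged, kernel.gen unchanged); reused cached -3 without running.
  patch.gen: checked — values it read are unchanged (beta.gen unchanged, kernel.gen unchanged); reused cached -3 without running.
  pack.gen: checked — values it read are unchanged (index.gen unchanged, patch.gen unchanged); reused cached -6 without running.
  utils.gen: checked — values it read are unchanged (pack.gen unchanged, cache.gen unchanged); reused cached -3 without running.

Key observation: the change is absorbed at west.gen — it re-runs but produces the same value, and the output's value is unchanged.

New value of utils.gen: -3.
Target commands that run: west.gen — 1 in total.
Values that change: probe.txt.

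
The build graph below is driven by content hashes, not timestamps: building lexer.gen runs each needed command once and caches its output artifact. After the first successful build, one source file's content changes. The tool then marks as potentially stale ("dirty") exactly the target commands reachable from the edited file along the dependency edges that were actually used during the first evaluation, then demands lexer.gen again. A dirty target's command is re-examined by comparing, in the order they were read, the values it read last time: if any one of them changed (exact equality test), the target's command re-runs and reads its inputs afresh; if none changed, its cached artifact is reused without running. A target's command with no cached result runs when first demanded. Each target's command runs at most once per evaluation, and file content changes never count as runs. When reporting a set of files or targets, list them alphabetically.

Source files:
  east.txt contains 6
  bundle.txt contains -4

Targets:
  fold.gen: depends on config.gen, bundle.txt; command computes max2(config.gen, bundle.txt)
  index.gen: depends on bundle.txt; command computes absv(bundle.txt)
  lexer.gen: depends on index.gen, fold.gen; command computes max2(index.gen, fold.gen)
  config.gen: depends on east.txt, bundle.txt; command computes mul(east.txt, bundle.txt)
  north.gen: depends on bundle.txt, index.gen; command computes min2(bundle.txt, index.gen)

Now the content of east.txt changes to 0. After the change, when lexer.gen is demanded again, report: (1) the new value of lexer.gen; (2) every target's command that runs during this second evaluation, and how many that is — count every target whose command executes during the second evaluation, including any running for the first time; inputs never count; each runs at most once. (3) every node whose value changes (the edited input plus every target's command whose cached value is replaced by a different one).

lexer.gen now evaluates to 4.
Run set: config.gen, fold.gen, lexer.gen (3 run).
Changed values: config.gen, east.txt, fold.gen.

Initial pass — values computed on the first demand:
  config.gen = mul(6, -4) = -24
  fold.gen = max2(-24, -4) = -4
  index.gen = absv(-4) = 4
  lexer.gen = max2(4, -4) = 4

Second demand — change propagation:
  config.gen: re-runs because east.txt 6->0; new result 0.
  fold.gen: re-runs because config.gen -24->0; new result 0.
  lexer.gen: re-runs because fold.gen -4->0; new result 4 (unchanged).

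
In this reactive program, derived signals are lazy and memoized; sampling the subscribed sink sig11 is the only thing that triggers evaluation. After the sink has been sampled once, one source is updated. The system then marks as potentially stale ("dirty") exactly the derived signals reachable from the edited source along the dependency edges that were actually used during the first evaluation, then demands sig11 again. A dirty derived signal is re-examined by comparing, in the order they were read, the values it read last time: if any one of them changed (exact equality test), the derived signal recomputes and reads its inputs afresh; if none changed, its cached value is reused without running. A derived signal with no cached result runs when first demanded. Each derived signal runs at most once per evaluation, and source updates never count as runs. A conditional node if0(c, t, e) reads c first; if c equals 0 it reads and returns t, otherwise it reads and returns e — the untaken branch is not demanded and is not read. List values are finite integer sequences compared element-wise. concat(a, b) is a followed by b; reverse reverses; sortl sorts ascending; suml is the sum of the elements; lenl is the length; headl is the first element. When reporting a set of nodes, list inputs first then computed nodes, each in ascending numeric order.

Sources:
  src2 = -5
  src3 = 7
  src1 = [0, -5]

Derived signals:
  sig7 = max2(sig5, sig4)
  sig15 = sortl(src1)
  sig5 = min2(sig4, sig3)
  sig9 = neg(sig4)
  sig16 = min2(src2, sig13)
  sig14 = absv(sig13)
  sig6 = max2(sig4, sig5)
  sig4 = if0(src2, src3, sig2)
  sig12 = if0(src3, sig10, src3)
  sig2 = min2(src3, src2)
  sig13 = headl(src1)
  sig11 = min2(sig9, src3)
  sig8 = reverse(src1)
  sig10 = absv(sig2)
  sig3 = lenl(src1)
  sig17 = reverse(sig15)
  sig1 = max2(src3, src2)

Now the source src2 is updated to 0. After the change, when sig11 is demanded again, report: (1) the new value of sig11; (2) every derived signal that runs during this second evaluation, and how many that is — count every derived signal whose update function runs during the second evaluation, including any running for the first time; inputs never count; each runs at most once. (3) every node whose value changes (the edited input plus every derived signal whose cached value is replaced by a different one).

First demand of the output computes:
  sig2 = min2(7, -5) = -5
  sig4 = if0(src2=-5 -> else branch sig2) = -5
  sig9 = neg(-5) = 5
  sig11 = min2(5, 7) = 5

After the edit, cleaning proceeds:
  sig2: stays stale; no demand reaches it after the flip.
  sig4: a read changed (src2 -5->0) — executes, giving 7.
  sig9: a read changed (sig4 -5->7) — executes, giving -7.
  sig11: a read changed (sig9 5->-7) — executes, giving -7.

Note the branch switch — demand abandons sig2, which is never re-examined.

Demanding sig11 again yields -7.
3 derived signals run: sig4, sig9, sig11.
The nodes whose values change: src2, sig4, sig9, sig11.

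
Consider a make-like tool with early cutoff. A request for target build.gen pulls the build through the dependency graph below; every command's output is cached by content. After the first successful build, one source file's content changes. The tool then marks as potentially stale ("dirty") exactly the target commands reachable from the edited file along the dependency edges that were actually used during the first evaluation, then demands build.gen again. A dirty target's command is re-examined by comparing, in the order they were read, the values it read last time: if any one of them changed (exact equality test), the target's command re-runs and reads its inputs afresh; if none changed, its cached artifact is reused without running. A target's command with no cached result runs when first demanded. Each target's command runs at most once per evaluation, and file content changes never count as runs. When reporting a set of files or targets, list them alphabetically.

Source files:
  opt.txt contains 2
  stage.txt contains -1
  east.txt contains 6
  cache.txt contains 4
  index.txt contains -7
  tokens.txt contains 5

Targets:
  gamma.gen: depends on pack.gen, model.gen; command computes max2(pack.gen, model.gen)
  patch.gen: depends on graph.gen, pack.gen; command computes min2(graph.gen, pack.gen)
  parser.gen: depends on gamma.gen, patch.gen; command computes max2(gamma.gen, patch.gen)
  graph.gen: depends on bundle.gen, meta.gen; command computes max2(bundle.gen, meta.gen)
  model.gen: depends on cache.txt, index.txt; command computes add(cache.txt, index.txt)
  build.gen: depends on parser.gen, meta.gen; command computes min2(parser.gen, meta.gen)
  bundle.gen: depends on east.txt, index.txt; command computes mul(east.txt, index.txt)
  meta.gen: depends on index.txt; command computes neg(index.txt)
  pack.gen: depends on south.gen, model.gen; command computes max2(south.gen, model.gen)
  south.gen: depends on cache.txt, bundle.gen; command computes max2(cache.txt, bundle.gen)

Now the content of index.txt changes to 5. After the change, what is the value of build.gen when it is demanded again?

Demanding build.gen again yields -5.

First demand of the output computes:
  bundle.gen = mul(6, -7) = -42
  meta.gen = neg(-7) = 7
  graph.gen = max2(-42, 7) = 7
  model.gen = add(4, -7) = -3
  south.gen = max2(4, -42) = 4
  pack.gen = max2(4, -3) = 4
  gamma.gen = max2(4, -3) = 4
  patch.gen = min2(7, 4) = 4
  parser.gen = max2(4, 4) = 4
  build.gen = min2(4, 7) = 4

After the edit, cleaning proceeds:
  bundle.gen: a read changed (index.txt -7->5) — executes, giving 30.
  meta.gen: a read changed (index.txt -7->5) — executes, giving -5.
  graph.gen: a read changed (bundle.gen -42->30; meta.gen 7->-5) — executes, giving 30.
  model.gen: a read changed (index.txt -7->5) — executes, giving 9.
  south.gen: a read changed (bundle.gen -42->30) — executes, giving 30.
  pack.gen: a read changed (south.gen 4->30; model.gen -3->9) — executes, giving 30.
  gamma.gen: a read changed (pack.gen 4->30; model.gen -3->9) — executes, giving 30.
  patch.gen: a read changed (graph.gen 7->30; pack.gen 4->30) — executes, giving 30.
  parser.gen: a read changed (gamma.gen 4->30; patch.gen 4->30) — executes, giving 30.
  build.gen: a read changed (parser.gen 4->30; meta.gen 7->-5) — executes, giving -5.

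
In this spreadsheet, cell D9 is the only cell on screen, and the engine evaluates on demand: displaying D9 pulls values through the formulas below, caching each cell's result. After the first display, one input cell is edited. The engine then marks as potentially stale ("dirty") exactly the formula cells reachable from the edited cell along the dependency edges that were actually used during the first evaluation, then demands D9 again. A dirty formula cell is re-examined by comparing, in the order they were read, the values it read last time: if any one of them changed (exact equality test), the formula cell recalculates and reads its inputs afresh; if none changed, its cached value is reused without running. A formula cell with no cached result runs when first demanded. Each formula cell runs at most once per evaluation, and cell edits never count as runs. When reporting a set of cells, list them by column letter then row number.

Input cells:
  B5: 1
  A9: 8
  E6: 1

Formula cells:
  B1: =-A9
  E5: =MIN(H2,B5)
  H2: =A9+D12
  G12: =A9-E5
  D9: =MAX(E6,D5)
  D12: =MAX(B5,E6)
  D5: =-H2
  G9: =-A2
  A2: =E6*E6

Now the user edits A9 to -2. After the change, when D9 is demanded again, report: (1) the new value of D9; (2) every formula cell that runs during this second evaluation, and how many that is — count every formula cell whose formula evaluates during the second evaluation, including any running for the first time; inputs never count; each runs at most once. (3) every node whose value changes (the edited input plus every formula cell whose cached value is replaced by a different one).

D9 now evaluates to 1.
Run set: D5, D9, H2 (3 run).
Changed values: A9, D5, H2.

Initial pass — values computed on the first demand:
  D12 = MAX(1, 1) = 1
  H2 = 8 + 1 = 9
  D5 = -(9) = -9
  D9 = MAX(1, -9) = 1

Second demand — change propagation:
  H2: re-runs because A9 8->-2; new result -1.
  D5: re-runs because H2 9->-1; new result 1.
  D9: re-runs because D5 -9->1; new result 1 (unchanged).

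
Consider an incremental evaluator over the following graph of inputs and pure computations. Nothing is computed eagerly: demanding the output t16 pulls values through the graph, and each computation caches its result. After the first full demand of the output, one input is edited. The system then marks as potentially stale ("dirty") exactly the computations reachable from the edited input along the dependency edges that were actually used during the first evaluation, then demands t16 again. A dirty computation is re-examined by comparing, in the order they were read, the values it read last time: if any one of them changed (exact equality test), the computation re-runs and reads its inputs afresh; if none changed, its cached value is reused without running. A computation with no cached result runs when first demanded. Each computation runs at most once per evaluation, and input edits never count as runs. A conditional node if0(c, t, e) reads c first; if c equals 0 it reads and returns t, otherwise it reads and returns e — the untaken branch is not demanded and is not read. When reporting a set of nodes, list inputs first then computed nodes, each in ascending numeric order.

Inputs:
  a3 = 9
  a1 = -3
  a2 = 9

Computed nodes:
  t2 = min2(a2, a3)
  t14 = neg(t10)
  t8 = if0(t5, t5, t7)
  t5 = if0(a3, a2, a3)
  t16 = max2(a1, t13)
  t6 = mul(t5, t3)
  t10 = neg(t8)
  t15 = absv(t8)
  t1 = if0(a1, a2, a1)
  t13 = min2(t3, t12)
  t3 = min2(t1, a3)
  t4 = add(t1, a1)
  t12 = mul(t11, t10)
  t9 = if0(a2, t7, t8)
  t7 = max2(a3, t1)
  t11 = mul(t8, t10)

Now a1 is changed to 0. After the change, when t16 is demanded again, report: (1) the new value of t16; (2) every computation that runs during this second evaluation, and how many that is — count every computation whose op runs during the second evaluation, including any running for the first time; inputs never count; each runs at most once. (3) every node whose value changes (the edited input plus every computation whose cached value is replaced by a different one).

t16 now evaluates to 9.
Run set: t1, t3, t7, t13, t16 (5 run).
Changed values: a1, t1, t3, t13, t16.
The important point: at t8 every value read last time is unchanged, so the dirty flag clears without a run.

Initial pass — values computed on the first demand:
  t1 = if0(a1=-3 -> else branch a1) = -3
  t3 = min2(-3, 9) = -3
  t5 = if0(a3=9 -> else branch a3) = 9
  t7 = max2(9, -3) = 9
  t8 = if0(t5=9 -> else branch t7) = 9
  t10 = neg(9) = -9
  t11 = mul(9, -9) = -81
  t12 = mul(-81, -9) = 729
  t13 = min2(-3, 729) = -3
  t16 = max2(-3, -3) = -3

Second demand — change propagation:
  t1: re-runs because a1 -3->0; a1 -3->0; new result 9.
  t3: re-runs because t1 -3->9; new result 9.
  t7: re-runs because t1 -3->9; new result 9 (unchanged).
  t8: re-examined; everything it read last time is the same (t5 unchanged, t7 unchanged) — cache 9 kept, no run.
  t10: re-examined; everything it read last time is the same (t8 unchanged) — cache -9 kept, no run.
  t11: re-examined; everything it read last time is the same (t8 unchanged, t10 unchanged) — cache -81 kept, no run.
  t12: re-examined; everything it read last time is the same (t11 unchanged, t10 unchanged) — cache 729 kept, no run.
  t13: re-runs because t3 -3->9; new result 9.
  t16: re-runs because a1 -3->0; t13 -3->9; new result 9.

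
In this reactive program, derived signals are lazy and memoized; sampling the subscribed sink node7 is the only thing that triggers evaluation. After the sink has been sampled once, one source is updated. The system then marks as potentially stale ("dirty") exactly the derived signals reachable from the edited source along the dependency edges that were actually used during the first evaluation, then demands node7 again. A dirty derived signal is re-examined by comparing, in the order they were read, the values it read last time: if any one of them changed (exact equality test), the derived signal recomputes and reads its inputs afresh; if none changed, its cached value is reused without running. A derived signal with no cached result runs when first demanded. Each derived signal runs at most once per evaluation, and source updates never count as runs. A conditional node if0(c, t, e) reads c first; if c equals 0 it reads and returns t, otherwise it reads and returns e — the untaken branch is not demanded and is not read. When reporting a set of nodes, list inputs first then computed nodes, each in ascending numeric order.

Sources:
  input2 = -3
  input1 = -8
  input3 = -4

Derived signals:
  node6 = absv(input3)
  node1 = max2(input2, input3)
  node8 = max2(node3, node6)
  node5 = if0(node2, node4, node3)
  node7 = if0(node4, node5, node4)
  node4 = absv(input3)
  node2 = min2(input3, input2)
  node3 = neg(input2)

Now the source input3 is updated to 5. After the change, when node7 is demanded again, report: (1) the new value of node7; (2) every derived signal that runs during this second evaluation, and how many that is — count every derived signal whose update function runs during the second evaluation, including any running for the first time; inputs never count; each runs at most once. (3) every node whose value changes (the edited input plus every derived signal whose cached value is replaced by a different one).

Demanding node7 again yields 5.
2 derived signals run: node4, node7.
The nodes whose values change: input3, node4, node7.

First demand of the output computes:
  node4 = absv(-4) = 4
  node7 = if0(node4=4 -> else branch node4) = 4

After the edit, cleaning proceeds:
  node4: a read changed (input3 -4->5) — executes, giving 5.
  node7: a read changed (node4 4->5; node4 4->5) — executes, giving 5.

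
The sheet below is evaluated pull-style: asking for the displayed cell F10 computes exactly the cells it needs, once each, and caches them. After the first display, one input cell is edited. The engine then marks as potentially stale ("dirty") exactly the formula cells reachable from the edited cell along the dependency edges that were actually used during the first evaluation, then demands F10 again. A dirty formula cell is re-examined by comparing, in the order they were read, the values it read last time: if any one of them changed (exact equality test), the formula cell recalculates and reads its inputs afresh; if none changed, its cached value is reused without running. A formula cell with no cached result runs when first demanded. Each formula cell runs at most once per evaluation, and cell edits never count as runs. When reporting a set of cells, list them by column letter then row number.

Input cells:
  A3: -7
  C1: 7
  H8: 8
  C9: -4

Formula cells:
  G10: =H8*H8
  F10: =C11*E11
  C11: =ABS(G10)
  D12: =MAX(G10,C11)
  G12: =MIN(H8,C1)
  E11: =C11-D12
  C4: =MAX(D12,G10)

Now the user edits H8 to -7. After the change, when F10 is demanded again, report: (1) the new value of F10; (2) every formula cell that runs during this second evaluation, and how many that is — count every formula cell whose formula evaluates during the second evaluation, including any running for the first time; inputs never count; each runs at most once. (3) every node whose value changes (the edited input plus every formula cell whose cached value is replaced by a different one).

First demand of the output computes:
  G10 = 8 * 8 = 64
  C11 = ABS(64) = 64
  D12 = MAX(64, 64) = 64
  E11 = 64 - 64 = 0
  F10 = 64 * 0 = 0

After the edit, cleaning proceeds:
  G10: a read changed (H8 8->-7; H8 8->-7) — executes, giving 49.
  C11: a read changed (G10 64->49) — executes, giving 49.
  D12: a read changed (G10 64->49; C11 64->49) — executes, giving 49.
  E11: a read changed (C11 64->49; D12 64->49) — executes, giving 0 — identical to its old value.
  F10: a read changed (C11 64->49) — executes, giving 0 — identical to its old value.

Demanding F10 again yields 0.
5 formula cells run: C11, D12, E11, F10, G10.
The nodes whose values change: C11, D12, G10, H8.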